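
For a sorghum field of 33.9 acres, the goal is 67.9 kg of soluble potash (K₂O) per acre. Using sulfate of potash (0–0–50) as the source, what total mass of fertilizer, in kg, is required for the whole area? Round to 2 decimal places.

Product per acre = 67.9 / 50% = 135.8 kg.
Total product = 135.8 × 33.9 = 4603.62 kg.

4603.62 kg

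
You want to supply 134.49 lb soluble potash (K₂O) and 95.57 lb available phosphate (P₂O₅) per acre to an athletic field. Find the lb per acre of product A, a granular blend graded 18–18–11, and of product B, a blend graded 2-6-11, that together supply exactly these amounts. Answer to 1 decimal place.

With a, b = lb per acre of product A and product B:
K₂O: 0.11·a + 0.11·b = 134.49
P₂O₅: 0.18·a + 0.06·b = 95.57
From row1: a = (134.49 − 0.11·b) / 0.11.
Into row2: 0.18·(134.49 − 0.11·b)/0.11 + 0.06·b = 95.57 → b = 1037.54, a = 185.098.

185.1 lb product A, 1037.5 lb product B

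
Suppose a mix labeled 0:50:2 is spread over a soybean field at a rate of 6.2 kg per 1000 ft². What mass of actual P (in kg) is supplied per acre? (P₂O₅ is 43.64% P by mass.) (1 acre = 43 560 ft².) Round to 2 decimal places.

58.93 kg P per acre

P₂O₅ per 1000 ft² = 6.2 × 50% = 3.1 kg.
Elemental P = 3.1 × 0.4364 = 1.35284 kg per 1000 ft².
Convert to per acre: 1.35284 × 43.56 = 58.9297 kg.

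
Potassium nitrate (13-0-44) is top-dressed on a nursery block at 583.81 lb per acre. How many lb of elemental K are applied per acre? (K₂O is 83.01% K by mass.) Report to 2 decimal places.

K₂O per acre = 583.81 × 44% = 256.876 lb.
Elemental K = 256.876 × 0.8301 = 213.233 lb per acre.

213.23 lb K per acre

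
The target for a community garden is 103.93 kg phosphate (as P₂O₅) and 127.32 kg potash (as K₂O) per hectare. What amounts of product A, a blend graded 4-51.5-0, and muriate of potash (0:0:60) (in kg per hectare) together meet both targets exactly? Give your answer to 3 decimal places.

201.806 kg product A, 212.200 kg muriate of potash

Per-hectare balance (a = product A, b = muriate of potash):
P₂O₅: 0.515·a + 0·b = 103.93
K₂O: 0·a + 0.6·b = 127.32
Solving simultaneously: a = 201.8058, b = 212.2.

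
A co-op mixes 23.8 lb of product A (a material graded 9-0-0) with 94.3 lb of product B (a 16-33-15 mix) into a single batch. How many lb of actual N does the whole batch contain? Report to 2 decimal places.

17.23 lb N

N mass = 9%×23.8 + 16%×94.3 = 17.23 lb.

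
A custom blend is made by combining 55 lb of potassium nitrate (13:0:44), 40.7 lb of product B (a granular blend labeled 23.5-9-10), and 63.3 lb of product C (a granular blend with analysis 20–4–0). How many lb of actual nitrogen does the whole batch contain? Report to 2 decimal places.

N mass = 13%×55 + 23.5%×40.7 + 20%×63.3 = 29.3745 lb.

29.37 lb N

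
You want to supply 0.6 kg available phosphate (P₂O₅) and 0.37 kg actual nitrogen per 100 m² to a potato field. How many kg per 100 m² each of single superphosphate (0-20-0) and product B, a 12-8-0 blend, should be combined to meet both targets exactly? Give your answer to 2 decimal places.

Per-100 m² balance (a = single superphosphate, b = product B):
P₂O₅: 0.2·a + 0.08·b = 0.6
N: 0·a + 0.12·b = 0.37
Solving simultaneously: a = 1.76667, b = 3.08333.

1.77 kg single superphosphate, 3.08 kg product B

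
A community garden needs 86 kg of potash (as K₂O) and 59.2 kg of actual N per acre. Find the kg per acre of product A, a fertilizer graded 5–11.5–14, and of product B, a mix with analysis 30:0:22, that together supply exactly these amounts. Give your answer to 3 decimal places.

Let a = kg of product A, b = kg of product B (per acre).
K₂O: 0.14·a + 0.22·b = 86
N: 0.05·a + 0.3·b = 59.2
Solving simultaneously: a = 412.12903, b = 128.6452.

412.129 kg product A, 128.645 kg product B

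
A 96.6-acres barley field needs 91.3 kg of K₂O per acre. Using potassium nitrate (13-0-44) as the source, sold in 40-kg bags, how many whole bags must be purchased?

Product per acre = 91.3 / 44% = 207.5 kg.
Total product = 207.5 × 96.6 = 20044.5 kg.
Bags = ⌈20044.5 / 40⌉ = 502.

502 bags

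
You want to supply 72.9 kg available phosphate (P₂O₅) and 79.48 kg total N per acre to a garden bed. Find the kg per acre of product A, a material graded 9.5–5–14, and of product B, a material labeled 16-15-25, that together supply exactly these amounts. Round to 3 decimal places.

Let a = kg of product A, b = kg of product B (per acre).
P₂O₅: 0.05·a + 0.15·b = 72.9
N: 0.095·a + 0.16·b = 79.48
Eliminate a: (row1) − 0.05/0.095·(row2) → 0.0657895·b = 31.0684, so b = 472.24.
Back-substitute: a = (72.9 − 0.15·472.24) / 0.05 = 41.28.

41.280 kg product A, 472.240 kg product B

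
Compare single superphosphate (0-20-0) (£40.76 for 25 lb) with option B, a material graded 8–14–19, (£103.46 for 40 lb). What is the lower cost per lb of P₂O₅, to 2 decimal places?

single superphosphate: P₂O₅ per bag = 25 × 20% = 5 lb; cost = 40.76 / 5 = £8.1520/lb P₂O₅.
option B: P₂O₅ per bag = 40 × 14% = 5.6 lb; cost = 103.46 / 5.6 = £18.4750/lb P₂O₅.
single superphosphate is cheaper.

£8.15 per lb P₂O₅ (single superphosphate)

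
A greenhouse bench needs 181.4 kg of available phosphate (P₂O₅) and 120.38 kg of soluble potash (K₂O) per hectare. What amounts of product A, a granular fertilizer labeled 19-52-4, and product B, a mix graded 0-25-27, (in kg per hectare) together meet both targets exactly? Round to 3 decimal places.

144.808 kg product A, 424.399 kg product B

Per-hectare balance (a = product A, b = product B):
P₂O₅: 0.52·a + 0.25·b = 181.4
K₂O: 0.04·a + 0.27·b = 120.38
Solving simultaneously: a = 144.8083, b = 424.3988.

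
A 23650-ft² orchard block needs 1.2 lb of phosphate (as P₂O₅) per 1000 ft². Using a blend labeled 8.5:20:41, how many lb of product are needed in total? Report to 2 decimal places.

141.90 lb

Product per 1000 ft² = 1.2 / 20% = 6 lb.
Total product = 6 × 23650 / 1000 = 141.9 lb.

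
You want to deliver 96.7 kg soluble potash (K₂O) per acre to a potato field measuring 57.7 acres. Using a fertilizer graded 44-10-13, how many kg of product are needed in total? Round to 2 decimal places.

Product per acre = 96.7 / 13% = 743.846 kg.
Total product = 743.846 × 57.7 = 42919.923 kg.

42919.92 kg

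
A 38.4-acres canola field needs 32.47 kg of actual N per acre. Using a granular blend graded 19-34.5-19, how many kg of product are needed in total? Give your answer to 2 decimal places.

6562.36 kg

Product per acre = 32.47 / 19% = 170.895 kg.
Total product = 170.895 × 38.4 = 6562.358 kg.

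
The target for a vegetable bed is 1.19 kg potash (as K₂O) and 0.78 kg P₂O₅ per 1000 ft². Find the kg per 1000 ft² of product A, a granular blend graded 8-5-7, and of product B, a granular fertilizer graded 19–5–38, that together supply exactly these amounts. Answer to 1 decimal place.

Per-1000 ft² balance (a = product A, b = product B):
K₂O: 0.07·a + 0.38·b = 1.19
P₂O₅: 0.05·a + 0.05·b = 0.78
From row1: a = (1.19 − 0.38·b) / 0.07.
Into row2: 0.05·(1.19 − 0.38·b)/0.07 + 0.05·b = 0.78 → b = 0.316129, a = 15.2839.

15.3 kg product A, 0.3 kg product B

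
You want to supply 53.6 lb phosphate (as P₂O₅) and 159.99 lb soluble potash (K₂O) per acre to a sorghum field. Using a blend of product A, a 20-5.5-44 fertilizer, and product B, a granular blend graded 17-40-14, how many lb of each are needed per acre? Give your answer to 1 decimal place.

335.7 lb product A, 87.8 lb product B

With a, b = lb per acre of product A and product B:
P₂O₅: 0.055·a + 0.4·b = 53.6
K₂O: 0.44·a + 0.14·b = 159.99
Eliminate a: (row1) − 0.055/0.44·(row2) → 0.3825·b = 33.6013, so b = 87.8464.
Back-substitute: a = (53.6 − 0.4·87.8464) / 0.055 = 335.663.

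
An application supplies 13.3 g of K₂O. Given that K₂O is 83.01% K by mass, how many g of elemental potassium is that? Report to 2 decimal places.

11.04 g K

K = 13.3 × 0.8301 = 11.0403 g.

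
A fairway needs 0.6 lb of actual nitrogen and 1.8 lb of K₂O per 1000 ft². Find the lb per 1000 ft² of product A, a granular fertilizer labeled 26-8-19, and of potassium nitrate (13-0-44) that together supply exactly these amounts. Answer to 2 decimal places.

0.33 lb product A, 3.95 lb potassium nitrate

Per-1000 ft² balance (a = product A, b = potassium nitrate):
N: 0.26·a + 0.13·b = 0.6
K₂O: 0.19·a + 0.44·b = 1.8
Eliminate a: (row1) − 0.26/0.19·(row2) → -0.472105·b = -1.86316, so b = 3.94649.
Back-substitute: a = (0.6 − 0.13·3.94649) / 0.26 = 0.334448.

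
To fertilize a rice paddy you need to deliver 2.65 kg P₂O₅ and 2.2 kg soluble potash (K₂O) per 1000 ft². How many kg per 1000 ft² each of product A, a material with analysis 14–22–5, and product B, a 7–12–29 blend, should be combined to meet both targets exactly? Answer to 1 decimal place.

8.7 kg product A, 6.1 kg product B

Let a = kg of product A, b = kg of product B (per 1000 ft²).
P₂O₅: 0.22·a + 0.12·b = 2.65
K₂O: 0.05·a + 0.29·b = 2.2
From row1: a = (2.65 − 0.12·b) / 0.22.
Into row2: 0.05·(2.65 − 0.12·b)/0.22 + 0.29·b = 2.2 → b = 6.08131, a = 8.72837.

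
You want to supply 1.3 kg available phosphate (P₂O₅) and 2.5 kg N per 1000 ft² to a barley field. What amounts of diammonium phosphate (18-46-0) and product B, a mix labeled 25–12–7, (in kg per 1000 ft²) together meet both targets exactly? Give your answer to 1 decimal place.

0.3 kg diammonium phosphate, 9.8 kg product B

With a, b = kg per 1000 ft² of diammonium phosphate and product B:
P₂O₅: 0.46·a + 0.12·b = 1.3
N: 0.18·a + 0.25·b = 2.5
Solving simultaneously: a = 0.267666, b = 9.80728.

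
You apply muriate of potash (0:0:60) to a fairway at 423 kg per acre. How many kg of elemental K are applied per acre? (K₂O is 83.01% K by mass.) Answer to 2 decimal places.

K₂O per acre = 423 × 60% = 253.8 kg.
Elemental K = 253.8 × 0.8301 = 210.679 kg per acre.

210.68 kg K per acre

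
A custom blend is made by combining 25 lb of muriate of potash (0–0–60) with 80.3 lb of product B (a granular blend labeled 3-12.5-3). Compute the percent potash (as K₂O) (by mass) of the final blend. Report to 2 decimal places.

16.53% K₂O

Total mass = 25 + 80.3 = 105.3 lb.
K₂O mass = 60%×25 + 3%×80.3 = 17.409 lb.
% K₂O = 17.409 / 105.3 = 16.5328%.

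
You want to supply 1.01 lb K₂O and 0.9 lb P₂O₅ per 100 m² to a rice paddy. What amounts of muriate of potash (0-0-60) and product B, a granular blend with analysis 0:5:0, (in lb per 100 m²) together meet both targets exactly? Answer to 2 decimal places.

1.68 lb muriate of potash, 18.00 lb product B

With a, b = lb per 100 m² of muriate of potash and product B:
K₂O: 0.6·a + 0·b = 1.01
P₂O₅: 0·a + 0.05·b = 0.9
Solving simultaneously: a = 1.68333, b = 18.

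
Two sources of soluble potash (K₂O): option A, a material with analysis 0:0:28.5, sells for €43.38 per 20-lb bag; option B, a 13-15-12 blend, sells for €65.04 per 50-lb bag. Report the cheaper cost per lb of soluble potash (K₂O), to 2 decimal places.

€7.61 per lb K₂O (option A)

option A: K₂O per bag = 20 × 28.5% = 5.7 lb; cost = 43.38 / 5.7 = €7.6105/lb K₂O.
option B: K₂O per bag = 50 × 12% = 6 lb; cost = 65.04 / 6 = €10.8400/lb K₂O.
option A is cheaper.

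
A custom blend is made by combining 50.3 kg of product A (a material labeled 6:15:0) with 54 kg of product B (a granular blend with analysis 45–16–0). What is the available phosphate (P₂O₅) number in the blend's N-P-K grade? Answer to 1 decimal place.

Total mass = 50.3 + 54 = 104.3 kg.
P₂O₅ mass = 15%×50.3 + 16%×54 = 16.185 kg.
% P₂O₅ = 16.185 / 104.3 = 15.5177%.

15.5% P₂O₅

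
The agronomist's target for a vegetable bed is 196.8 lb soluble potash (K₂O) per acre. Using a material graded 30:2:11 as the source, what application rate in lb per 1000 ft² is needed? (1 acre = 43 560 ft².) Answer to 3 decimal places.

41.072 lb of product per thousand sq ft

Product per acre = 196.8 / 11% = 1789.09 lb.
Convert to per 1000 ft²: 1789.09 × 0.0229568 = 41.0719 lb.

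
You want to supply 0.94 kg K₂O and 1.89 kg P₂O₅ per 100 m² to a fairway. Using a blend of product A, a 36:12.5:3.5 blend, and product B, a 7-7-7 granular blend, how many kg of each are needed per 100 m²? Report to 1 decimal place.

10.6 kg product A, 8.2 kg product B

With a, b = kg per 100 m² of product A and product B:
K₂O: 0.035·a + 0.07·b = 0.94
P₂O₅: 0.125·a + 0.07·b = 1.89
From row1: a = (0.94 − 0.07·b) / 0.035.
Into row2: 0.125·(0.94 − 0.07·b)/0.035 + 0.07·b = 1.89 → b = 8.15079, a = 10.5556.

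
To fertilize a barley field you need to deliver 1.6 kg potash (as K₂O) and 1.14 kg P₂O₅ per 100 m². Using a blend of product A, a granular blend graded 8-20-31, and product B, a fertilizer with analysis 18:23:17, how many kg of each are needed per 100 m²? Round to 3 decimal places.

4.670 kg product A, 0.895 kg product B

Per-100 m² balance (a = product A, b = product B):
K₂O: 0.31·a + 0.17·b = 1.6
P₂O₅: 0.2·a + 0.23·b = 1.14
From row1: a = (1.6 − 0.17·b) / 0.31.
Into row2: 0.2·(1.6 − 0.17·b)/0.31 + 0.23·b = 1.14 → b = 0.895442, a = 4.67024.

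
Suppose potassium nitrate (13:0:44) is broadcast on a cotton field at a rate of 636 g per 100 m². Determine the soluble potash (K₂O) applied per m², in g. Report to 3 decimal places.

K₂O per 100 m² = 636 × 44% = 279.84 g.
Convert to per m²: 279.84 × 0.01 = 2.7984 g.

2.798 g K₂O per sq m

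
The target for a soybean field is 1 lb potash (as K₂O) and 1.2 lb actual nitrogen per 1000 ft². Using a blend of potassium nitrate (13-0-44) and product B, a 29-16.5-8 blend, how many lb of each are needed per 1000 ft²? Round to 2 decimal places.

1.66 lb potassium nitrate, 3.40 lb product B

Per-1000 ft² balance (a = potassium nitrate, b = product B):
K₂O: 0.44·a + 0.08·b = 1
N: 0.13·a + 0.29·b = 1.2
Eliminate b: (row1) − 0.08/0.29·(row2) → 0.404138·a = 0.668966, so a = 1.65529.
Then b = (1.2 − 0.13·1.65529) / 0.29 = 3.3959.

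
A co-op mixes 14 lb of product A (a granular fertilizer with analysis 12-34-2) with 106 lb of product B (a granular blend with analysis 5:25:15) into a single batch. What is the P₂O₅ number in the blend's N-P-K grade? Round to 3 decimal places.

26.050% P₂O₅

Total mass = 14 + 106 = 120 lb.
P₂O₅ mass = 34%×14 + 25%×106 = 31.26 lb.
% P₂O₅ = 31.26 / 120 = 26.05%.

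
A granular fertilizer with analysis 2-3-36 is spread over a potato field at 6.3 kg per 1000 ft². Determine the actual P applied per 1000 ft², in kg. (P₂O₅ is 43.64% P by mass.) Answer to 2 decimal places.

P₂O₅ per 1000 ft² = 6.3 × 3% = 0.189 kg.
Elemental P = 0.189 × 0.4364 = 0.0824796 kg per 1000 ft².

0.08 kg P per thousand sq ft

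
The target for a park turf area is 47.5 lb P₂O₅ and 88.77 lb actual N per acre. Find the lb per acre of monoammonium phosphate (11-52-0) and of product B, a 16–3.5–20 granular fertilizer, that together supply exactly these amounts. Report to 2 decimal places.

56.62 lb monoammonium phosphate, 515.88 lb product B

Let a = lb of monoammonium phosphate, b = lb of product B (per acre).
P₂O₅: 0.52·a + 0.035·b = 47.5
N: 0.11·a + 0.16·b = 88.77
Eliminate a: (row1) − 0.52/0.11·(row2) → -0.721364·b = -372.14, so b = 515.884.
Back-substitute: a = (47.5 − 0.035·515.884) / 0.52 = 56.6232.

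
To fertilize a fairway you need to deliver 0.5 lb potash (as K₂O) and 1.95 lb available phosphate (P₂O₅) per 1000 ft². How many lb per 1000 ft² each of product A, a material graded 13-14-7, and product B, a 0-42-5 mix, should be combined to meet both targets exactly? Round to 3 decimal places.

5.022 lb product A, 2.969 lb product B

Per-1000 ft² balance (a = product A, b = product B):
K₂O: 0.07·a + 0.05·b = 0.5
P₂O₅: 0.14·a + 0.42·b = 1.95
Solving simultaneously: a = 5.02232, b = 2.96875.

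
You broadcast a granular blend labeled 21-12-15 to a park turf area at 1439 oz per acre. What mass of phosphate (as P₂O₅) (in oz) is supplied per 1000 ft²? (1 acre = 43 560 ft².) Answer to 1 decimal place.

4.0 oz P₂O₅ per thousand sq ft

P₂O₅ per acre = 1439 × 12% = 172.68 oz.
Convert to per 1000 ft²: 172.68 × 0.0229568 = 3.96419 oz.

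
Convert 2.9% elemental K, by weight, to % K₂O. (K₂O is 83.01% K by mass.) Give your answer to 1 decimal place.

%K₂O = 2.9 / 0.8301 = 3.49355%.

3.5% K₂O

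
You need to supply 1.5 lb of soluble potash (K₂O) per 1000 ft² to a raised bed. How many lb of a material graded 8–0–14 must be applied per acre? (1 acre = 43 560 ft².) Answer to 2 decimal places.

Product per 1000 ft² = 1.5 / 14% = 10.7143 lb.
Convert to per acre: 10.7143 × 43.56 = 466.714 lb.

466.71 lb of product per acre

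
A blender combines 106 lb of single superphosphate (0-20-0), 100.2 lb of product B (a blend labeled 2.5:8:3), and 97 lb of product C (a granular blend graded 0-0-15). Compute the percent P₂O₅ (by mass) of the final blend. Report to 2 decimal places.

9.64% P₂O₅

Total mass = 106 + 100.2 + 97 = 303.2 lb.
P₂O₅ mass = 20%×106 + 8%×100.2 + 0%×97 = 29.216 lb.
% P₂O₅ = 29.216 / 303.2 = 9.63588%.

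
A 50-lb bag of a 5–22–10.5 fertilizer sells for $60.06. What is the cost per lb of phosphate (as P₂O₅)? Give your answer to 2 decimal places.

$5.46 per lb P₂O₅

P₂O₅ in bag = 50 × 22% = 11 lb.
Cost per lb P₂O₅ = $60.06 / 11 = $5.4600.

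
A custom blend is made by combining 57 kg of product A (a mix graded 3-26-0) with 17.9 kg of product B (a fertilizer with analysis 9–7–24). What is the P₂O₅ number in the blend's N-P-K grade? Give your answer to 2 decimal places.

21.46% P₂O₅

Total mass = 57 + 17.9 = 74.9 kg.
P₂O₅ mass = 26%×57 + 7%×17.9 = 16.073 kg.
% P₂O₅ = 16.073 / 74.9 = 21.4593%.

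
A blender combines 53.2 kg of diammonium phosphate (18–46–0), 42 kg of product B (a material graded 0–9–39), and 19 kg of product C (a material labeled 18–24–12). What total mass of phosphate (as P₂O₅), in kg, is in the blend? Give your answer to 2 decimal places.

P₂O₅ mass = 46%×53.2 + 9%×42 + 24%×19 = 32.812 kg.

32.81 kg P₂O₅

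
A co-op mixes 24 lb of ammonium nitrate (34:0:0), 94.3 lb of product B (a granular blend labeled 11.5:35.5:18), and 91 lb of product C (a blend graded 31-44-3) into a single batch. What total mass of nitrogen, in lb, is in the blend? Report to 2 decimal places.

N mass = 34%×24 + 11.5%×94.3 + 31%×91 = 47.2145 lb.

47.21 lb N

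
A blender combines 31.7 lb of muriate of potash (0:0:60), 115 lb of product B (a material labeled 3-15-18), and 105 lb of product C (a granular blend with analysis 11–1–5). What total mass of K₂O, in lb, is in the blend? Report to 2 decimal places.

K₂O mass = 60%×31.7 + 18%×115 + 5%×105 = 44.97 lb.

44.97 lb K₂O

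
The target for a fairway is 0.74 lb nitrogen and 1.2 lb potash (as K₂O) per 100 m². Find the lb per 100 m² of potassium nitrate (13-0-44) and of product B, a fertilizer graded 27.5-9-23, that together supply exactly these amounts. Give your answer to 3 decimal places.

Let a = lb of potassium nitrate, b = lb of product B (per 100 m²).
N: 0.13·a + 0.275·b = 0.74
K₂O: 0.44·a + 0.23·b = 1.2
Solving simultaneously: a = 1.75412, b = 1.86169.

1.754 lb potassium nitrate, 1.862 lb product B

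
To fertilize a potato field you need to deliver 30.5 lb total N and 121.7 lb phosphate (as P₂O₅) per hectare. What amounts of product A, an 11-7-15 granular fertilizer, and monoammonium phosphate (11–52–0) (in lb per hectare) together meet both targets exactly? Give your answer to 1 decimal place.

With a, b = lb per hectare of product A and monoammonium phosphate:
N: 0.11·a + 0.11·b = 30.5
P₂O₅: 0.07·a + 0.52·b = 121.7
Solving simultaneously: a = 49.9596, b = 227.313.

50.0 lb product A, 227.3 lb monoammonium phosphate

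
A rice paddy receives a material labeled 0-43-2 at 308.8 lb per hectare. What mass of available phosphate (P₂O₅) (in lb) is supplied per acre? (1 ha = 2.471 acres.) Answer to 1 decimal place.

53.7 lb P₂O₅ per acre

P₂O₅ per hectare = 308.8 × 43% = 132.784 lb.
Convert to per acre: 132.784 × 0.404694 = 53.7369 lb.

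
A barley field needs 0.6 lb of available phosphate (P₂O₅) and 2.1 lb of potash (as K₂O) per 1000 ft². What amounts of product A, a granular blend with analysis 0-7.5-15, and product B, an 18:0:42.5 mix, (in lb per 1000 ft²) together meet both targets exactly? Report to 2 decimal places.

8.00 lb product A, 2.12 lb product B

Per-1000 ft² balance (a = product A, b = product B):
P₂O₅: 0.075·a + 0·b = 0.6
K₂O: 0.15·a + 0.425·b = 2.1
Eliminate a: (row1) − 0.075/0.15·(row2) → -0.2125·b = -0.45, so b = 2.11765.
Back-substitute: a = (0.6 − 0·2.11765) / 0.075 = 8.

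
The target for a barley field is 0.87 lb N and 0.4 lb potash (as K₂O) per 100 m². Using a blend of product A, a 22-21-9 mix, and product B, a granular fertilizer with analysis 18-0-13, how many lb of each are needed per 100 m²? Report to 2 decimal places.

3.31 lb product A, 0.78 lb product B

Per-100 m² balance (a = product A, b = product B):
N: 0.22·a + 0.18·b = 0.87
K₂O: 0.09·a + 0.13·b = 0.4
Eliminate b: (row1) − 0.18/0.13·(row2) → 0.0953846·a = 0.316154, so a = 3.31452.
Then b = (0.4 − 0.09·3.31452) / 0.13 = 0.782258.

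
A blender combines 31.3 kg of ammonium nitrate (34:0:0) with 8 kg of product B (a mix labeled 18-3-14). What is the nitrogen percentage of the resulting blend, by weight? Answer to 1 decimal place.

Total mass = 31.3 + 8 = 39.3 kg.
N mass = 34%×31.3 + 18%×8 = 12.082 kg.
% N = 12.082 / 39.3 = 30.743%.

30.7% N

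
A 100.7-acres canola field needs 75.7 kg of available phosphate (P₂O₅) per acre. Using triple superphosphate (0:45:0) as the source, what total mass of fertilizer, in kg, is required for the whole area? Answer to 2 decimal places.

Product per acre = 75.7 / 45% = 168.222 kg.
Total product = 168.222 × 100.7 = 16939.978 kg.

16939.98 kg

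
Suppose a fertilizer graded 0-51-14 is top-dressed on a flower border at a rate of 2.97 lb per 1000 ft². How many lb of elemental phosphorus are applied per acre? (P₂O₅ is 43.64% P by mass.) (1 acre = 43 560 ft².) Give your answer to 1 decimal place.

P₂O₅ per 1000 ft² = 2.97 × 51% = 1.5147 lb.
Elemental P = 1.5147 × 0.4364 = 0.661015 lb per 1000 ft².
Convert to per acre: 0.661015 × 43.56 = 28.7938 lb.

28.8 lb P per acre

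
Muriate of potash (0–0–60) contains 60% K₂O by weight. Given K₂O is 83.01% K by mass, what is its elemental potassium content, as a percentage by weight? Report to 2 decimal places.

49.81% K

%K = 60 × 0.8301 = 49.806%.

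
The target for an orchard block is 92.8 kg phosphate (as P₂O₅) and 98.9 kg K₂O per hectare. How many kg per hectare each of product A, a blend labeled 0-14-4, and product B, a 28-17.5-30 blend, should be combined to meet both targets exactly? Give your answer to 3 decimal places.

With a, b = kg per hectare of product A and product B:
P₂O₅: 0.14·a + 0.175·b = 92.8
K₂O: 0.04·a + 0.3·b = 98.9
Eliminate b: (row1) − 0.175/0.3·(row2) → 0.116667·a = 35.1083, so a = 300.9286.
Then b = (98.9 − 0.04·300.9286) / 0.3 = 289.5429.

300.929 kg product A, 289.543 kg product B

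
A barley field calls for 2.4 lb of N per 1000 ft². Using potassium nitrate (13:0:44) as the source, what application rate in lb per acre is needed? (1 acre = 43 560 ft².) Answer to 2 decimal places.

Product per 1000 ft² = 2.4 / 13% = 18.4615 lb.
Convert to per acre: 18.4615 × 43.56 = 804.1846 lb.

804.18 lb of product per acre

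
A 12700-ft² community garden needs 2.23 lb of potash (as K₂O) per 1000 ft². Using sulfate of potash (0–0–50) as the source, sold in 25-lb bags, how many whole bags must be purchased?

3 bags

Product per 1000 ft² = 2.23 / 50% = 4.46 lb.
Total product = 4.46 × 12700 / 1000 = 56.642 lb.
Bags = ⌈56.642 / 25⌉ = 3.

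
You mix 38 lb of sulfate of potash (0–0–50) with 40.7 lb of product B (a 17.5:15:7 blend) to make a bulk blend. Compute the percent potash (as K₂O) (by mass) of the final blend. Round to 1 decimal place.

27.8% K₂O

Total mass = 38 + 40.7 = 78.7 lb.
K₂O mass = 50%×38 + 7%×40.7 = 21.849 lb.
% K₂O = 21.849 / 78.7 = 27.7624%.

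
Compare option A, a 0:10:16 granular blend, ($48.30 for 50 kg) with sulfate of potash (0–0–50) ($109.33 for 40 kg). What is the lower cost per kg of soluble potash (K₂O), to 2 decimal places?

option A: K₂O per bag = 50 × 16% = 8 kg; cost = 48.30 / 8 = $6.0375/kg K₂O.
sulfate of potash: K₂O per bag = 40 × 50% = 20 kg; cost = 109.33 / 20 = $5.4665/kg K₂O.
sulfate of potash is cheaper.

$5.47 per kg K₂O (sulfate of potash)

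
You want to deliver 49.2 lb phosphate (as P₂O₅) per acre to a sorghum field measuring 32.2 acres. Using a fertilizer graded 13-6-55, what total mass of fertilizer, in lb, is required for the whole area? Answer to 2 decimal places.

26404.00 lb

Product per acre = 49.2 / 6% = 820 lb.
Total product = 820 × 32.2 = 26404 lb.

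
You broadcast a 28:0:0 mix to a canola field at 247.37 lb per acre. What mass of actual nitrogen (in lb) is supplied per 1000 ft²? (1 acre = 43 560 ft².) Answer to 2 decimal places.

1.59 lb N per thousand sq ft

nitrogen per acre = 247.37 × 28% = 69.2636 lb.
Convert to per 1000 ft²: 69.2636 × 0.0229568 = 1.59007 lb.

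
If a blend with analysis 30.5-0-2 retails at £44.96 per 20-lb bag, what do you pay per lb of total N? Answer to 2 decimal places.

£7.37 per lb N

N in bag = 20 × 30.5% = 6.1 lb.
Cost per lb N = £44.96 / 6.1 = £7.3705.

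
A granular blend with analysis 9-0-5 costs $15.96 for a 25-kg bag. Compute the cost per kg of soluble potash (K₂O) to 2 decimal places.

$12.77 per kg K₂O

K₂O in bag = 25 × 5% = 1.25 kg.
Cost per kg K₂O = $15.96 / 1.25 = $12.7680.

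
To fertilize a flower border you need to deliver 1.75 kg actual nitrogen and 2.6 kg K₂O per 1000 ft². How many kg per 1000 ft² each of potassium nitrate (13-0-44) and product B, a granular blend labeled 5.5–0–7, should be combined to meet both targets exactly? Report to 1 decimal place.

Let a = kg of potassium nitrate, b = kg of product B (per 1000 ft²).
N: 0.13·a + 0.055·b = 1.75
K₂O: 0.44·a + 0.07·b = 2.6
Solving simultaneously: a = 1.35762, b = 28.6093.

1.4 kg potassium nitrate, 28.6 kg product B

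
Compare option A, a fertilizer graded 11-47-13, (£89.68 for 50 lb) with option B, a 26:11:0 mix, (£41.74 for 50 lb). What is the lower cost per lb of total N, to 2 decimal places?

£3.21 per lb N (option B)

option A: N per bag = 50 × 11% = 5.5 lb; cost = 89.68 / 5.5 = £16.3055/lb N.
option B: N per bag = 50 × 26% = 13 lb; cost = 41.74 / 13 = £3.2108/lb N.
option B is cheaper.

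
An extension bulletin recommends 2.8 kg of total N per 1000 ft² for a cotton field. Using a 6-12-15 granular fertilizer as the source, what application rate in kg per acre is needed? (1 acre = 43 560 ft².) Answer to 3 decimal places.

Product per 1000 ft² = 2.8 / 6% = 46.6667 kg.
Convert to per acre: 46.6667 × 43.56 = 2032.8 kg.

2032.800 kg of product per acre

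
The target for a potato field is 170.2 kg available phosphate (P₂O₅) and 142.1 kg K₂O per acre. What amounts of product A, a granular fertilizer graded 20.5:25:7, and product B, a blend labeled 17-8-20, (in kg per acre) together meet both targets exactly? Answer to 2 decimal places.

Per-acre balance (a = product A, b = product B):
P₂O₅: 0.25·a + 0.08·b = 170.2
K₂O: 0.07·a + 0.2·b = 142.1
From row1: a = (170.2 − 0.08·b) / 0.25.
Into row2: 0.07·(170.2 − 0.08·b)/0.25 + 0.2·b = 142.1 → b = 531.779, a = 510.631.

510.63 kg product A, 531.78 kg product B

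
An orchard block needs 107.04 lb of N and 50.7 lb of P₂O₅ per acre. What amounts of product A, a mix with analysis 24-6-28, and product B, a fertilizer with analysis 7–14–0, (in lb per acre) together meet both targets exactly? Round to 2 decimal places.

Let a = lb of product A, b = lb of product B (per acre).
N: 0.24·a + 0.07·b = 107.04
P₂O₅: 0.06·a + 0.14·b = 50.7
Eliminate b: (row1) − 0.07/0.14·(row2) → 0.21·a = 81.69, so a = 389.
Then b = (50.7 − 0.06·389) / 0.14 = 195.429.

389.00 lb product A, 195.43 lb product B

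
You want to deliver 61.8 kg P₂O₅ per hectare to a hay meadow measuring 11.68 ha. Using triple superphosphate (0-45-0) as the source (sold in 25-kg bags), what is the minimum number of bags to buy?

Product per hectare = 61.8 / 45% = 137.333 kg.
Total product = 137.333 × 11.68 = 1604.05 kg.
Bags = ⌈1604.05 / 25⌉ = 65.

65 bags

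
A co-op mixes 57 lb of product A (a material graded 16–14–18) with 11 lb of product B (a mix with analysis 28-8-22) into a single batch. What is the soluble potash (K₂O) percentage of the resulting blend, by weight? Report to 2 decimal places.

Total mass = 57 + 11 = 68 lb.
K₂O mass = 18%×57 + 22%×11 = 12.68 lb.
% K₂O = 12.68 / 68 = 18.6471%.

18.65% K₂O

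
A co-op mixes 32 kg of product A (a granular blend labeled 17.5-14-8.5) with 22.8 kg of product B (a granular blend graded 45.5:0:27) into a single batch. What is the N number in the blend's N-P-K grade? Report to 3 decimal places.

29.150% N

Total mass = 32 + 22.8 = 54.8 kg.
N mass = 17.5%×32 + 45.5%×22.8 = 15.974 kg.
% N = 15.974 / 54.8 = 29.1496%.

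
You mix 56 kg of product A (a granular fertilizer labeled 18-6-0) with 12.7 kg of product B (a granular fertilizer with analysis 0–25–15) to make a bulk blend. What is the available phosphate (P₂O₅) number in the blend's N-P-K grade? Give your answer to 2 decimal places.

Total mass = 56 + 12.7 = 68.7 kg.
P₂O₅ mass = 6%×56 + 25%×12.7 = 6.535 kg.
% P₂O₅ = 6.535 / 68.7 = 9.51237%.

9.51% P₂O₅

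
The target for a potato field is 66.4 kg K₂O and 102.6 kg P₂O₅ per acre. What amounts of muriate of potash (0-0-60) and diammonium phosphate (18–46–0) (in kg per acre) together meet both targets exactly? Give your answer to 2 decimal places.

110.67 kg muriate of potash, 223.04 kg diammonium phosphate

Let a = kg of muriate of potash, b = kg of diammonium phosphate (per acre).
K₂O: 0.6·a + 0·b = 66.4
P₂O₅: 0·a + 0.46·b = 102.6
Solving simultaneously: a = 110.667, b = 223.043.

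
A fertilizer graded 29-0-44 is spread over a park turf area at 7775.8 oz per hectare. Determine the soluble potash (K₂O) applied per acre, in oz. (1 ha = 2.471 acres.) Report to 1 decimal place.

1384.6 oz K₂O per acre

K₂O per hectare = 7775.8 × 44% = 3421.35 oz.
Convert to per acre: 3421.35 × 0.404694 = 1384.602 oz.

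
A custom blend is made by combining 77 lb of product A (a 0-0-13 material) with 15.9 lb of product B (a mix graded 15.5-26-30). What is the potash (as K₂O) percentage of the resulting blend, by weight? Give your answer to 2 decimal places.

15.91% K₂O

Total mass = 77 + 15.9 = 92.9 lb.
K₂O mass = 13%×77 + 30%×15.9 = 14.78 lb.
% K₂O = 14.78 / 92.9 = 15.9096%.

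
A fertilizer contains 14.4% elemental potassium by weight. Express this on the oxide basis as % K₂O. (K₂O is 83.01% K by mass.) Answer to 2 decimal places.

%K₂O = 14.4 / 0.8301 = 17.3473%.

17.35% K₂O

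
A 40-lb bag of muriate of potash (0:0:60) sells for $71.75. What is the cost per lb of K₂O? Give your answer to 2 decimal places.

K₂O in bag = 40 × 60% = 24 lb.
Cost per lb K₂O = $71.75 / 24 = $2.9896.

$2.99 per lb K₂O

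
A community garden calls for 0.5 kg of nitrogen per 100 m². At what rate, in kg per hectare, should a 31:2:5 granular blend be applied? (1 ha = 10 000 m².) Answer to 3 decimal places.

Product per 100 m² = 0.5 / 31% = 1.6129 kg.
Convert to per hectare: 1.6129 × 100 = 161.2903 kg.

161.290 kg of product per hectare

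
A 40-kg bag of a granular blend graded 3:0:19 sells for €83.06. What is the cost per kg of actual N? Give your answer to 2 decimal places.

€69.22 per kg N

N in bag = 40 × 3% = 1.2 kg.
Cost per kg N = €83.06 / 1.2 = €69.2167.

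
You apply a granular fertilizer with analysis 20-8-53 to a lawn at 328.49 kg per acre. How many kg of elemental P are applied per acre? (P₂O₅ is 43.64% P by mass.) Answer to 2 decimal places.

11.47 kg P per acre

P₂O₅ per acre = 328.49 × 8% = 26.2792 kg.
Elemental P = 26.2792 × 0.4364 = 11.4682 kg per acre.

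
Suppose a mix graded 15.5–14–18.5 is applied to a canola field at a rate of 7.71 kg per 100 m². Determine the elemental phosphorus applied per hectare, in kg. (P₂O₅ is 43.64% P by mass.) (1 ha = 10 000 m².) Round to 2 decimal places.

P₂O₅ per 100 m² = 7.71 × 14% = 1.0794 kg.
Elemental P = 1.0794 × 0.4364 = 0.47105 kg per 100 m².
Convert to per hectare: 0.47105 × 100 = 47.105 kg.

47.11 kg P per hectare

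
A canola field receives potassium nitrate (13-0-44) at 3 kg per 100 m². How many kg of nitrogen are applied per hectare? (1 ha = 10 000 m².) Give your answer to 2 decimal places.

39.00 kg N per hectare

nitrogen per 100 m² = 3 × 13% = 0.39 kg.
Convert to per hectare: 0.39 × 100 = 39 kg.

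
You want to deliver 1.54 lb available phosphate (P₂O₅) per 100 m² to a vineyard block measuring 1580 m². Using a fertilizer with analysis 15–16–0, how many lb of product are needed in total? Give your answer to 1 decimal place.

152.1 lb

Product per 100 m² = 1.54 / 16% = 9.625 lb.
Total product = 9.625 × 1580 / 100 = 152.075 lb.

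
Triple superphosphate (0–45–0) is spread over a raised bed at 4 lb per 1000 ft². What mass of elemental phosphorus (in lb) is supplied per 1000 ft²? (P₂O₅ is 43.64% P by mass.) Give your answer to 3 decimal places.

0.786 lb P per thousand sq ft

P₂O₅ per 1000 ft² = 4 × 45% = 1.8 lb.
Elemental P = 1.8 × 0.4364 = 0.78552 lb per 1000 ft².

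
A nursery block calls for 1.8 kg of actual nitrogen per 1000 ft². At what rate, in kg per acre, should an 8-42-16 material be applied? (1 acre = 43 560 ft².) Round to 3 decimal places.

Product per 1000 ft² = 1.8 / 8% = 22.5 kg.
Convert to per acre: 22.5 × 43.56 = 980.1 kg.

980.100 kg of product per acre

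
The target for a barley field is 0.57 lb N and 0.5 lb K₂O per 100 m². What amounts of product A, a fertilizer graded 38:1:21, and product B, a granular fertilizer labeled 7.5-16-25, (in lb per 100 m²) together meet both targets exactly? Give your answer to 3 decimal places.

1.325 lb product A, 0.887 lb product B

With a, b = lb per 100 m² of product A and product B:
N: 0.38·a + 0.075·b = 0.57
K₂O: 0.21·a + 0.25·b = 0.5
Eliminate a: (row1) − 0.38/0.21·(row2) → -0.377381·b = -0.334762, so b = 0.887066.
Back-substitute: a = (0.57 − 0.075·0.887066) / 0.38 = 1.32492.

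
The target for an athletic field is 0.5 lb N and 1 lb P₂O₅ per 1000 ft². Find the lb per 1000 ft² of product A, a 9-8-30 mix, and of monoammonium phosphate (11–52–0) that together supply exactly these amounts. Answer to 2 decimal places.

Let a = lb of product A, b = lb of monoammonium phosphate (per 1000 ft²).
N: 0.09·a + 0.11·b = 0.5
P₂O₅: 0.08·a + 0.52·b = 1
Eliminate b: (row1) − 0.11/0.52·(row2) → 0.0730769·a = 0.288462, so a = 3.94737.
Then b = (1 − 0.08·3.94737) / 0.52 = 1.31579.

3.95 lb product A, 1.32 lb monoammonium phosphate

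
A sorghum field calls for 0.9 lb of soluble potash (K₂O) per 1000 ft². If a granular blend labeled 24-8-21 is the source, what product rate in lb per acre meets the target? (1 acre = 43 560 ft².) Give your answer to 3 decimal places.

186.686 lb of product per acre

Product per 1000 ft² = 0.9 / 21% = 4.28571 lb.
Convert to per acre: 4.28571 × 43.56 = 186.6857 lb.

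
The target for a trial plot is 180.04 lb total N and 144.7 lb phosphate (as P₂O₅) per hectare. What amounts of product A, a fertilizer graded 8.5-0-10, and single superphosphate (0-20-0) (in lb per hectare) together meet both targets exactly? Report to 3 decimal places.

2118.118 lb product A, 723.500 lb single superphosphate

Per-hectare balance (a = product A, b = single superphosphate):
N: 0.085·a + 0·b = 180.04
P₂O₅: 0·a + 0.2·b = 144.7
Solving simultaneously: a = 2118.1176, b = 723.5.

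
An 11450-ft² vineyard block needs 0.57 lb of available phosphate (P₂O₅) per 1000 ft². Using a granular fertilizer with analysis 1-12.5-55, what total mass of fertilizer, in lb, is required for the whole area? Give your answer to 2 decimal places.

52.21 lb

Product per 1000 ft² = 0.57 / 12.5% = 4.56 lb.
Total product = 4.56 × 11450 / 1000 = 52.212 lb.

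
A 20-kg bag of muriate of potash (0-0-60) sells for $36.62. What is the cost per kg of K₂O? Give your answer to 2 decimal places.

$3.05 per kg K₂O

K₂O in bag = 20 × 60% = 12 kg.
Cost per kg K₂O = $36.62 / 12 = $3.0517.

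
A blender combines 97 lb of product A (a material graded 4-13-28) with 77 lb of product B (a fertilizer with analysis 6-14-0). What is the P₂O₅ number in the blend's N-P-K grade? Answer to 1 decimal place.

13.4% P₂O₅

Total mass = 97 + 77 = 174 lb.
P₂O₅ mass = 13%×97 + 14%×77 = 23.39 lb.
% P₂O₅ = 23.39 / 174 = 13.4425%.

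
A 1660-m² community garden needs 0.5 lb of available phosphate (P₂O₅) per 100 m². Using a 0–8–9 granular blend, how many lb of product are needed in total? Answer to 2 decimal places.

103.75 lb

Product per 100 m² = 0.5 / 8% = 6.25 lb.
Total product = 6.25 × 1660 / 100 = 103.75 lb.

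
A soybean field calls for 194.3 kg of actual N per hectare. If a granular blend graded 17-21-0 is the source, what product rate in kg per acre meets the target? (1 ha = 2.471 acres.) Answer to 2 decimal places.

Product per hectare = 194.3 / 17% = 1142.94 kg.
Convert to per acre: 1142.94 × 0.404694 = 462.542 kg.

462.54 kg of product per acre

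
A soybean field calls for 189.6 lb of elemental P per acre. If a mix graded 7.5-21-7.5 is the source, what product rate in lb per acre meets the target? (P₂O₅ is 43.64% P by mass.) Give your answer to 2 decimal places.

2068.88 lb of product per acre

As P₂O₅: 189.6 / 0.4364 = 434.464 lb per acre.
Product per acre = 434.464 / 21% = 2068.875 lb.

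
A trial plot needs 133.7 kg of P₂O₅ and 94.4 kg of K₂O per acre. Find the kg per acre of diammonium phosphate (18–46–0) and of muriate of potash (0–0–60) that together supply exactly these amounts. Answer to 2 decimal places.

290.65 kg diammonium phosphate, 157.33 kg muriate of potash

Let a = kg of diammonium phosphate, b = kg of muriate of potash (per acre).
P₂O₅: 0.46·a + 0·b = 133.7
K₂O: 0·a + 0.6·b = 94.4
Solving simultaneously: a = 290.652, b = 157.333.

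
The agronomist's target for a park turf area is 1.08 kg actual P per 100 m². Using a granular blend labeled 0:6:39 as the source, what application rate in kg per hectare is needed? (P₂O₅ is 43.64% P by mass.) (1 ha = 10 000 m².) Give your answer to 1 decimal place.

4124.7 kg of product per hectare

As P₂O₅: 1.08 / 0.4364 = 2.47479 kg per 100 m².
Product per 100 m² = 2.47479 / 6% = 41.2466 kg.
Convert to per hectare: 41.2466 × 100 = 4124.66 kg.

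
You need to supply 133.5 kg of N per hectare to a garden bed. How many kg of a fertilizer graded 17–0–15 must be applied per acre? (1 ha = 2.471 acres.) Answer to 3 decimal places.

Product per hectare = 133.5 / 17% = 785.294 kg.
Convert to per acre: 785.294 × 0.404694 = 317.8042 kg.

317.804 kg of product per acre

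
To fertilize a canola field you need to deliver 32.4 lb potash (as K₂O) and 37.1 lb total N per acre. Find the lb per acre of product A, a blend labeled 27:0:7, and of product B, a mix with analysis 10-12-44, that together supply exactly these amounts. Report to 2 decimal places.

117.03 lb product A, 55.02 lb product B

Let a = lb of product A, b = lb of product B (per acre).
K₂O: 0.07·a + 0.44·b = 32.4
N: 0.27·a + 0.1·b = 37.1
Solving simultaneously: a = 117.0304, b = 55.0179.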